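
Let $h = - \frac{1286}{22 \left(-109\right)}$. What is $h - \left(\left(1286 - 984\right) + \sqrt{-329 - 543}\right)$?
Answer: $- \frac{361455}{1199} - 2 i \sqrt{218} \approx -301.46 - 29.53 i$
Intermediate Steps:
$h = \frac{643}{1199}$ ($h = - \frac{1286}{-2398} = \left(-1286\right) \left(- \frac{1}{2398}\right) = \frac{643}{1199} \approx 0.53628$)
$h - \left(\left(1286 - 984\right) + \sqrt{-329 - 543}\right) = \frac{643}{1199} - \left(\left(1286 - 984\right) + \sqrt{-329 - 543}\right) = \frac{643}{1199} - \left(302 + \sqrt{-872}\right) = \frac{643}{1199} - \left(302 + 2 i \sqrt{218}\right) = - \frac{361455}{1199} - 2 i \sqrt{218}$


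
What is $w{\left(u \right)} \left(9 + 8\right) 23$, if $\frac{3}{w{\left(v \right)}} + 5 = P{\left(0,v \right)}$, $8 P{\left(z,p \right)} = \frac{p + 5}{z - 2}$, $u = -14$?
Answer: $- \frac{18768}{71} \approx -264.34$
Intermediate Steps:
$P{\left(z,p \right)} = \frac{5 + p}{8 \left(-2 + z\right)}$ ($P{\left(z,p \right)} = \frac{\left(p + 5\right) \frac{1}{z - 2}}{8} = \frac{\left(5 + p\right) \frac{1}{-2 + z}}{8} = \frac{\frac{1}{-2 + z} \left(5 + p\right)}{8} = \frac{5 + p}{8 \left(-2 + z\right)}$)
$w{\left(v \right)} = \frac{3}{- \frac{85}{16} - \frac{v}{16}}$ ($w{\left(v \right)} = \frac{3}{-5 + \frac{5 + v}{8 \left(-2 + 0\right)}} = \frac{3}{-5 + \frac{5 + v}{8 \left(-2\right)}} = \frac{3}{-5 + \frac{1}{8} \left(- \frac{1}{2}\right) \left(5 + v\right)} = \frac{3}{-5 - \left(\frac{5}{16} + \frac{v}{16}\right)} = \frac{3}{- \frac{85}{16} - \frac{v}{16}}$)
$w{\left(u \right)} \left(9 + 8\right) 23 = \frac{48}{-85 - -14} \left(9 + 8\right) 23 = \frac{48}{-85 + 14} \cdot 17 \cdot 23 = \frac{48}{-71} \cdot 391 = 48 \left(- \frac{1}{71}\right) 391 = \left(- \frac{48}{71}\right) 391 = - \frac{18768}{71}$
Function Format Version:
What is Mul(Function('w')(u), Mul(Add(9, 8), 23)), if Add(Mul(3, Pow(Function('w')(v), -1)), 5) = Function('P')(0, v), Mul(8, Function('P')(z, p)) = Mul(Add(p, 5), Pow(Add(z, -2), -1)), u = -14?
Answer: Rational(-18768, 71) ≈ -264.34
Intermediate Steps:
Function('P')(z, p) = Mul(Rational(1, 8), Pow(Add(-2, z), -1), Add(5, p)) (Function('P')(z, p) = Mul(Rational(1, 8), Mul(Add(p, 5), Pow(Add(z, -2), -1))) = Mul(Rational(1, 8), Mul(Add(5, p), Pow(Add(-2, z), -1))) = Mul(Rational(1, 8), Mul(Pow(Add(-2, z), -1), Add(5, p))) = Mul(Rational(1, 8), Pow(Add(-2, z), -1), Add(5, p)))
Function('w')(v) = Mul(3, Pow(Add(Rational(-85, 16), Mul(Rational(-1, 16), v)), -1)) (Function('w')(v) = Mul(3, Pow(Add(-5, Mul(Rational(1, 8), Pow(Add(-2, 0), -1), Add(5, v))), -1)) = Mul(3, Pow(Add(-5, Mul(Rational(1, 8), Pow(-2, -1), Add(5, v))), -1)) = Mul(3, Pow(Add(-5, Mul(Rational(1, 8), Rational(-1, 2), Add(5, v))), -1)) = Mul(3, Pow(Add(-5, Add(Rational(-5, 16), Mul(Rational(-1, 16), v))), -1)) = Mul(3, Pow(Add(Rational(-85, 16), Mul(Rational(-1, 16), v)), -1)))
Mul(Function('w')(u), Mul(Add(9, 8), 23)) = Mul(Mul(48, Pow(Add(-85, Mul(-1, -14)), -1)), Mul(Add(9, 8), 23)) = Mul(Mul(48, Pow(Add(-85, 14), -1)), Mul(17, 23)) = Mul(Mul(48, Pow(-71, -1)), 391) = Mul(Mul(48, Rational(-1, 71)), 391) = Mul(Rational(-48, 71), 391) = Rational(-18768, 71)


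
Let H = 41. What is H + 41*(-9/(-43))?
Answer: 2132/43 ≈ 49.581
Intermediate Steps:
H + 41*(-9/(-43)) = 41 + 41*(-9/(-43)) = 41 + 41*(-9*(-1/43)) = 41 + 41*(9/43) = 41 + 369/43 = 2132/43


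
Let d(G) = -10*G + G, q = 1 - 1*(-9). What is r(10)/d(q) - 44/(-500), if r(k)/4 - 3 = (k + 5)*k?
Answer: -839/125 ≈ -6.7120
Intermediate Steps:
q = 10 (q = 1 + 9 = 10)
d(G) = -9*G
r(k) = 12 + 4*k*(5 + k) (r(k) = 12 + 4*((k + 5)*k) = 12 + 4*((5 + k)*k) = 12 + 4*(k*(5 + k)) = 12 + 4*k*(5 + k))
r(10)/d(q) - 44/(-500) = (12 + 4*10² + 20*10)/((-9*10)) - 44/(-500) = (12 + 4*100 + 200)/(-90) - 44*(-1/500) = (12 + 400 + 200)*(-1/90) + 11/125 = 612*(-1/90) + 11/125 = -34/5 + 11/125 = -839/125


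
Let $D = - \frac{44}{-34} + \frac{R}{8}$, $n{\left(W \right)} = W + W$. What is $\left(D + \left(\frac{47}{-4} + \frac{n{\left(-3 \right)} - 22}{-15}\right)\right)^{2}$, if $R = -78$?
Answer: $\frac{87478609}{260100} \approx 336.33$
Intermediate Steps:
$n{\left(W \right)} = 2 W$
$D = - \frac{575}{68}$ ($D = - \frac{44}{-34} - \frac{78}{8} = \left(-44\right) \left(- \frac{1}{34}\right) - \frac{39}{4} = \frac{22}{17} - \frac{39}{4} = - \frac{575}{68} \approx -8.4559$)
$\left(D + \left(\frac{47}{-4} + \frac{n{\left(-3 \right)} - 22}{-15}\right)\right)^{2} = \left(- \frac{575}{68} + \left(\frac{47}{-4} + \frac{2 \left(-3\right) - 22}{-15}\right)\right)^{2} = \left(- \frac{575}{68} + \left(47 \left(- \frac{1}{4}\right) + \left(-6 - 22\right) \left(- \frac{1}{15}\right)\right)\right)^{2} = \left(- \frac{575}{68} - \frac{593}{60}\right)^{2} = \left(- \frac{9353}{510}\right)^{2} = \frac{87478609}{260100}$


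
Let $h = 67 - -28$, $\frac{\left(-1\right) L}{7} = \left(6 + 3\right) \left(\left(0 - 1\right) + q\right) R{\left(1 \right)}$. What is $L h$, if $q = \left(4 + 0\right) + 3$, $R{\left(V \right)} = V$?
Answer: $-35910$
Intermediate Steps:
$q = 7$ ($q = 4 + 3 = 7$)
$L = -378$ ($L = - 7 \left(6 + 3\right) \left(\left(0 - 1\right) + 7\right) 1 = - 7 \cdot 9 \left(\left(0 - 1\right) + 7\right) 1 = - 7 \cdot 9 \left(-1 + 7\right) 1 = - 7 \cdot 9 \cdot 6 \cdot 1 = - 7 \cdot 54 \cdot 1 = \left(-7\right) 54 = -378$)
$h = 95$ ($h = 67 + 28 = 95$)
$L h = \left(-378\right) 95 = -35910$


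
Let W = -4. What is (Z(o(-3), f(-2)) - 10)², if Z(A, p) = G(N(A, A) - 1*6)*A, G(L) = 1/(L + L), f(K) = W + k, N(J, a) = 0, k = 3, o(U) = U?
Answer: 1521/16 ≈ 95.063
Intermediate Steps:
f(K) = -1 (f(K) = -4 + 3 = -1)
G(L) = 1/(2*L)
Z(A, p) = -A/12 (Z(A, p) = (1/(2*(0 - 1*6)))*A = (1/(2*(0 - 6)))*A = ((½)/(-6))*A = ((½)*(-⅙))*A = -A/12)
(Z(o(-3), f(-2)) - 10)² = (-1/12*(-3) - 10)² = (¼ - 10)² = (-39/4)² = 1521/16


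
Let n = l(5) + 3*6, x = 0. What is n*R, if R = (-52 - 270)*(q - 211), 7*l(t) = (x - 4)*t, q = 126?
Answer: 414460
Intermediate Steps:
l(t) = -4*t/7 (l(t) = ((0 - 4)*t)/7 = (-4*t)/7 = -4*t/7)
n = 106/7 (n = -4/7*5 + 3*6 = -20/7 + 18 = 106/7 ≈ 15.143)
R = 27370 (R = (-52 - 270)*(126 - 211) = -322*(-85) = 27370)
n*R = (106/7)*27370 = 414460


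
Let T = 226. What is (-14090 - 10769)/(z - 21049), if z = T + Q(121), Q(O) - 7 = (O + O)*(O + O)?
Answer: -24859/37748 ≈ -0.65855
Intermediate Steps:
Q(O) = 7 + 4*O² (Q(O) = 7 + (O + O)*(O + O) = 7 + (2*O)*(2*O) = 7 + 4*O²)
z = 58797 (z = 226 + (7 + 4*121²) = 226 + (7 + 4*14641) = 226 + (7 + 58564) = 226 + 58571 = 58797)
(-14090 - 10769)/(z - 21049) = (-14090 - 10769)/(58797 - 21049) = -24859/37748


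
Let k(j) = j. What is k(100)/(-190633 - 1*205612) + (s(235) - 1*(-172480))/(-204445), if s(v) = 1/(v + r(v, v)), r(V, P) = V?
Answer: -6426289596649/7614969048350 ≈ -0.84390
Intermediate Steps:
s(v) = 1/(2*v) (s(v) = 1/(v + v) = 1/(2*v))
k(100)/(-190633 - 1*205612) + (s(235) - 1*(-172480))/(-204445) = 100/(-190633 - 1*205612) + ((1/2)/235 - 1*(-172480))/(-204445) = 100/(-190633 - 205612) + ((1/2)*(1/235) + 172480)*(-1/204445) = 100/(-396245) + (1/470 + 172480)*(-1/204445) = 100*(-1/396245) + (81065601/470)*(-1/204445) = -20/79249 - 81065601/96089150 = -6426289596649/7614969048350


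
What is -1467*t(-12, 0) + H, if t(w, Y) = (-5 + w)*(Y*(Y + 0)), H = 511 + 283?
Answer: 794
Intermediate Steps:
H = 794
t(w, Y) = Y²*(-5 + w) (t(w, Y) = (-5 + w)*(Y*Y) = (-5 + w)*Y² = Y²*(-5 + w))
-1467*t(-12, 0) + H = -1467*0²*(-5 - 12) + 794 = -0*(-17) + 794 = -1467*0 + 794 = 0 + 794 = 794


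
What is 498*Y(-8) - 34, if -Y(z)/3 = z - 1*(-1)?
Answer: 10424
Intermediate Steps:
Y(z) = -3 - 3*z (Y(z) = -3*(z - 1*(-1)) = -3*(z + 1) = -3*(1 + z) = -3 - 3*z)
498*Y(-8) - 34 = 498*(-3 - 3*(-8)) - 34 = 498*(-3 + 24) - 34 = 498*21 - 34 = 10458 - 34 = 10424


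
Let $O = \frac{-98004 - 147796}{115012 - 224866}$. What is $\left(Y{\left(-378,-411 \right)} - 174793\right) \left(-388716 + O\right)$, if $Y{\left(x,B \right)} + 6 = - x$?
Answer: $\frac{3724041985598272}{54927} \approx 6.78 \cdot 10^{10}$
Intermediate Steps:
$Y{\left(x,B \right)} = -6 - x$
$O = \frac{122900}{54927}$ ($O = - \frac{245800}{-109854} = \left(-245800\right) \left(- \frac{1}{109854}\right) = \frac{122900}{54927} \approx 2.2375$)
$\left(Y{\left(-378,-411 \right)} - 174793\right) \left(-388716 + O\right) = \left(\left(-6 - -378\right) - 174793\right) \left(-388716 + \frac{122900}{54927}\right) = \left(\left(-6 + 378\right) - 174793\right) \left(- \frac{21350880832}{54927}\right) = \left(372 - 174793\right) \left(- \frac{21350880832}{54927}\right) = \left(-174421\right) \left(- \frac{21350880832}{54927}\right) = \frac{3724041985598272}{54927}$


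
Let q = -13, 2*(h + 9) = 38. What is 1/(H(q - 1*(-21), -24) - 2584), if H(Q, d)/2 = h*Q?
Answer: -1/2424 ≈ -0.00041254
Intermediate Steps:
h = 10 (h = -9 + (½)*38 = -9 + 19 = 10)
H(Q, d) = 20*Q (H(Q, d) = 2*(10*Q) = 20*Q)
1/(H(q - 1*(-21), -24) - 2584) = 1/(20*(-13 - 1*(-21)) - 2584) = 1/(20*(-13 + 21) - 2584) = 1/(20*8 - 2584) = 1/(160 - 2584) = 1/(-2424) = -1/2424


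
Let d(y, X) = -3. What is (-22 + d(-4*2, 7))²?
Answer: 625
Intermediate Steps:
(-22 + d(-4*2, 7))² = (-22 - 3)² = (-25)² = 625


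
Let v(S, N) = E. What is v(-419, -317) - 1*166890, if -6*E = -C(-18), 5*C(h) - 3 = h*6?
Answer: -333787/2 ≈ -1.6689e+5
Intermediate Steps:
C(h) = ⅗ + 6*h/5 (C(h) = ⅗ + (h*6)/5 = ⅗ + (6*h)/5 = ⅗ + 6*h/5)
E = -7/2 (E = -(-1)*(⅗ + (6/5)*(-18))/6 = -(-1)*(⅗ - 108/5)/6 = -(-1)*(-21)/6 = -⅙*21 = -7/2 ≈ -3.5000)
v(S, N) = -7/2
v(-419, -317) - 1*166890 = -7/2 - 1*166890 = -7/2 - 166890 = -333787/2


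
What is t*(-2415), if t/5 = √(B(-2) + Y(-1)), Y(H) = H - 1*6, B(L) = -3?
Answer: -12075*I*√10 ≈ -38185.0*I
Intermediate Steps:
Y(H) = -6 + H (Y(H) = H - 6 = -6 + H)
t = 5*I*√10 (t = 5*√(-3 + (-6 - 1)) = 5*√(-3 - 7) = 5*√(-10) = 5*(I*√10) = 5*I*√10 ≈ 15.811*I)
t*(-2415) = (5*I*√10)*(-2415) = -12075*I*√10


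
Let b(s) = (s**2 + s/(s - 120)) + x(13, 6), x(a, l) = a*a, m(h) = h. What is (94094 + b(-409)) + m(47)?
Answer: 138382048/529 ≈ 2.6159e+5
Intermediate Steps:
x(a, l) = a**2
b(s) = 169 + s**2 + s/(-120 + s) (b(s) = (s**2 + s/(s - 120)) + 13**2 = (s**2 + s/(-120 + s)) + 169 = 169 + s**2 + s/(-120 + s))
(94094 + b(-409)) + m(47) = (94094 + (-20280 + (-409)**3 - 120*(-409)**2 + 170*(-409))/(-120 - 409)) + 47 = (94094 + (-20280 - 68417929 - 120*167281 - 69530)/(-529)) + 47 = (94094 - (-20280 - 68417929 - 20073720 - 69530)/529) + 47 = (94094 - 1/529*(-88581459)) + 47 = (94094 + 88581459/529) + 47 = 138357185/529 + 47 = 138382048/529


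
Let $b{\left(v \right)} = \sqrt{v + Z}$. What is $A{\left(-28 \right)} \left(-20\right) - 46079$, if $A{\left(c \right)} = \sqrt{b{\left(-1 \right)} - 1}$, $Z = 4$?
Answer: $-46079 - 20 \sqrt{-1 + \sqrt{3}} \approx -46096.0$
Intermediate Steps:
$b{\left(v \right)} = \sqrt{4 + v}$ ($b{\left(v \right)} = \sqrt{v + 4} = \sqrt{4 + v}$)
$A{\left(c \right)} = \sqrt{-1 + \sqrt{3}}$ ($A{\left(c \right)} = \sqrt{\sqrt{4 - 1} - 1} = \sqrt{\sqrt{3} - 1} = \sqrt{-1 + \sqrt{3}}$)
$A{\left(-28 \right)} \left(-20\right) - 46079 = \sqrt{-1 + \sqrt{3}} \left(-20\right) - 46079 = - 20 \sqrt{-1 + \sqrt{3}} - 46079 = -46079 - 20 \sqrt{-1 + \sqrt{3}}$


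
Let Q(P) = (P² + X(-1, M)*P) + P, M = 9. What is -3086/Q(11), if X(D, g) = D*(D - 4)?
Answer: -3086/187 ≈ -16.503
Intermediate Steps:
X(D, g) = D*(-4 + D)
Q(P) = P² + 6*P (Q(P) = (P² + (-(-4 - 1))*P) + P = (P² + (-1*(-5))*P) + P = (P² + 5*P) + P = P² + 6*P)
-3086/Q(11) = -3086*1/(11*(6 + 11)) = -3086/(11*17) = -3086/187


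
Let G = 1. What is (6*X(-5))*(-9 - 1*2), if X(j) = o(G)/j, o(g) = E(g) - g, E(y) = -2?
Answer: -198/5 ≈ -39.600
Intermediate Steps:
o(g) = -2 - g
X(j) = -3/j (X(j) = (-2 - 1*1)/j = (-2 - 1)/j = -3/j)
(6*X(-5))*(-9 - 1*2) = (6*(-3/(-5)))*(-9 - 1*2) = (6*(-3*(-⅕)))*(-9 - 2) = (6*(⅗))*(-11) = (18/5)*(-11) = -198/5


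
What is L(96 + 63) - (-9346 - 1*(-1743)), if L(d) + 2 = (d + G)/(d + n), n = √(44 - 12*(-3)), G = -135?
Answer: 191556617/25201 - 96*√5/25201 ≈ 7601.1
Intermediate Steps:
n = 4*√5 (n = √(44 + 36) = √80 = 4*√5 ≈ 8.9443)
L(d) = -2 + (-135 + d)/(d + 4*√5) (L(d) = -2 + (d - 135)/(d + 4*√5) = -2 + (-135 + d)/(d + 4*√5))
L(96 + 63) - (-9346 - 1*(-1743)) = (-135 - (96 + 63) - 8*√5)/((96 + 63) + 4*√5) - (-9346 - 1*(-1743)) = (-135 - 1*159 - 8*√5)/(159 + 4*√5) - (-9346 + 1743) = (-135 - 159 - 8*√5)/(159 + 4*√5) - 1*(-7603) = (-294 - 8*√5)/(159 + 4*√5) + 7603 = 7603 + (-294 - 8*√5)/(159 + 4*√5)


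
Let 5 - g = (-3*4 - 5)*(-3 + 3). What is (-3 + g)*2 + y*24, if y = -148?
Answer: -3548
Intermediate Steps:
g = 5 (g = 5 - (-3*4 - 5)*(-3 + 3) = 5 - (-12 - 5)*0 = 5 - (-17)*0 = 5 - 1*0 = 5 + 0 = 5)
(-3 + g)*2 + y*24 = (-3 + 5)*2 - 148*24 = 2*2 - 3552 = 4 - 3552 = -3548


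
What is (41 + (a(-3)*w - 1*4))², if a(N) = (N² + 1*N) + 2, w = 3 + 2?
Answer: 5929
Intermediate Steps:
w = 5
a(N) = 2 + N + N² (a(N) = (N² + N) + 2 = (N + N²) + 2 = 2 + N + N²)
(41 + (a(-3)*w - 1*4))² = (41 + ((2 - 3 + (-3)²)*5 - 1*4))² = (41 + ((2 - 3 + 9)*5 - 4))² = (41 + (8*5 - 4))² = (41 + (40 - 4))² = (41 + 36)² = 77² = 5929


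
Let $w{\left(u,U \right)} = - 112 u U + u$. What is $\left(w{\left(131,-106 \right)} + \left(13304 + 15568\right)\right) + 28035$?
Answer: $1612270$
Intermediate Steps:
$w{\left(u,U \right)} = u - 112 U u$ ($w{\left(u,U \right)} = - 112 U u + u = u - 112 U u$)
$\left(w{\left(131,-106 \right)} + \left(13304 + 15568\right)\right) + 28035 = \left(131 \left(1 - -11872\right) + \left(13304 + 15568\right)\right) + 28035 = \left(131 \left(1 + 11872\right) + 28872\right) + 28035 = \left(131 \cdot 11873 + 28872\right) + 28035 = \left(1555363 + 28872\right) + 28035 = 1584235 + 28035 = 1612270$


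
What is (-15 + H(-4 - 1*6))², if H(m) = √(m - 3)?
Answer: (15 - I*√13)² ≈ 212.0 - 108.17*I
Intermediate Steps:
H(m) = √(-3 + m)
(-15 + H(-4 - 1*6))² = (-15 + √(-3 + (-4 - 1*6)))² = (-15 + √(-3 + (-4 - 6)))² = (-15 + √(-3 - 10))² = (-15 + √(-13))² = (-15 + I*√13)²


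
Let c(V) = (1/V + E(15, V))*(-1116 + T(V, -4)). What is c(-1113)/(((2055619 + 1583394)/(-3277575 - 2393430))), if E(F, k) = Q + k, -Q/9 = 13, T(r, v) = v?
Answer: -414056256317600/192867689 ≈ -2.1468e+6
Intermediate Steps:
Q = -117 (Q = -9*13 = -117)
E(F, k) = -117 + k
c(V) = 131040 - 1120*V - 1120/V (c(V) = (1/V + (-117 + V))*(-1116 - 4) = (-117 + V + 1/V)*(-1120) = 131040 - 1120*V - 1120/V)
c(-1113)/(((2055619 + 1583394)/(-3277575 - 2393430))) = (131040 - 1120*(-1113) - 1120/(-1113))/(((2055619 + 1583394)/(-3277575 - 2393430))) = (131040 + 1246560 - 1120*(-1/1113))/((3639013/(-5671005))) = (131040 + 1246560 + 160/159)/((3639013*(-1/5671005))) = 219038560/(159*(-3639013/5671005)) = (219038560/159)*(-5671005/3639013) = -414056256317600/192867689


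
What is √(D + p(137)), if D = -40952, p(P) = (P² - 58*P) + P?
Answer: 2*I*√7498 ≈ 173.18*I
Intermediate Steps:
p(P) = P² - 57*P
√(D + p(137)) = √(-40952 + 137*(-57 + 137)) = √(-40952 + 137*80) = √(-40952 + 10960) = √(-29992) = 2*I*√7498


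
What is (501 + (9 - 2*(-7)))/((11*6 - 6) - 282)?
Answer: -262/111 ≈ -2.3604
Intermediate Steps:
(501 + (9 - 2*(-7)))/((11*6 - 6) - 282) = (501 + (9 + 14))/((66 - 6) - 282) = (501 + 23)/(60 - 282) = 524/(-222) = 524*(-1/222) = -262/111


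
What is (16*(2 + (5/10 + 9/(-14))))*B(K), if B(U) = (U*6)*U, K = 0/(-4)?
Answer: 0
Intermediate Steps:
K = 0 (K = 0*(-1/4) = 0)
B(U) = 6*U**2 (B(U) = (6*U)*U = 6*U**2)
(16*(2 + (5/10 + 9/(-14))))*B(K) = (16*(2 + (5/10 + 9/(-14))))*(6*0**2) = (16*(2 + (5*(1/10) + 9*(-1/14))))*(6*0) = (16*(2 + (1/2 - 9/14)))*0 = (16*(2 - 1/7))*0 = (16*(13/7))*0 = (208/7)*0 = 0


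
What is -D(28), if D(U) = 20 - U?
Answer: 8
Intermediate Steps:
-D(28) = -(20 - 1*28) = -(20 - 28) = -1*(-8) = 8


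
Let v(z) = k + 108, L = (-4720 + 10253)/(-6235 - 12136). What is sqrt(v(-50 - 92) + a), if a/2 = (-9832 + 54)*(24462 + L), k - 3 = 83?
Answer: I*sqrt(161447774011280490)/18371 ≈ 21872.0*I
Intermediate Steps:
L = -5533/18371 (L = 5533/(-18371) = 5533*(-1/18371) = -5533/18371 ≈ -0.30118)
k = 86 (k = 3 + 83 = 86)
a = -8788190054164/18371 (a = 2*((-9832 + 54)*(24462 - 5533/18371)) = 2*(-9778*449385869/18371) = 2*(-4394095027082/18371) = -8788190054164/18371 ≈ -4.7837e+8)
v(z) = 194 (v(z) = 86 + 108 = 194)
sqrt(v(-50 - 92) + a) = sqrt(194 - 8788190054164/18371) = sqrt(-8788186490190/18371) = I*sqrt(161447774011280490)/18371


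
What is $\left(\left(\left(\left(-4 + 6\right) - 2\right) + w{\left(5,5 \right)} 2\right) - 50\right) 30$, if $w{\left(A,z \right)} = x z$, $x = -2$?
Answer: $-2100$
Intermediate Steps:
$w{\left(A,z \right)} = - 2 z$
$\left(\left(\left(\left(-4 + 6\right) - 2\right) + w{\left(5,5 \right)} 2\right) - 50\right) 30 = \left(\left(\left(\left(-4 + 6\right) - 2\right) + \left(-2\right) 5 \cdot 2\right) - 50\right) 30 = \left(\left(\left(2 - 2\right) - 20\right) - 50\right) 30 = \left(\left(0 - 20\right) - 50\right) 30 = \left(-20 - 50\right) 30 = \left(-70\right) 30 = -2100$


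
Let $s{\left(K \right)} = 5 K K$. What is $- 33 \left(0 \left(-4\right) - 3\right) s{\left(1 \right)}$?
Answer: $495$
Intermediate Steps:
$s{\left(K \right)} = 5 K^{2}$
$- 33 \left(0 \left(-4\right) - 3\right) s{\left(1 \right)} = - 33 \left(0 \left(-4\right) - 3\right) 5 \cdot 1^{2} = - 33 \left(0 - 3\right) 5 \cdot 1 = \left(-33\right) \left(-3\right) 5 = 99 \cdot 5 = 495$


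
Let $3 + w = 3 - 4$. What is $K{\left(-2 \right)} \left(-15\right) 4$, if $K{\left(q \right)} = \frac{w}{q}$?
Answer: $-120$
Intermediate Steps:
$w = -4$ ($w = -3 + \left(3 - 4\right) = -3 - 1 = -4$)
$K{\left(q \right)} = - \frac{4}{q}$
$K{\left(-2 \right)} \left(-15\right) 4 = - \frac{4}{-2} \left(-15\right) 4 = \left(-4\right) \left(- \frac{1}{2}\right) \left(-15\right) 4 = 2 \left(-15\right) 4 = \left(-30\right) 4 = -120$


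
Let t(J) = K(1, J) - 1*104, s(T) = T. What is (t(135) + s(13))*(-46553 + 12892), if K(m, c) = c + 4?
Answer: -1615728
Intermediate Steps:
K(m, c) = 4 + c
t(J) = -100 + J (t(J) = (4 + J) - 1*104 = (4 + J) - 104 = -100 + J)
(t(135) + s(13))*(-46553 + 12892) = ((-100 + 135) + 13)*(-46553 + 12892) = (35 + 13)*(-33661) = 48*(-33661) = -1615728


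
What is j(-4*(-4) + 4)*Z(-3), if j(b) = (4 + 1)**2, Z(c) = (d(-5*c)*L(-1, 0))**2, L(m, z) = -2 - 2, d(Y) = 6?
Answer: 14400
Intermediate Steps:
L(m, z) = -4
Z(c) = 576 (Z(c) = (6*(-4))**2 = (-24)**2 = 576)
j(b) = 25 (j(b) = 5**2 = 25)
j(-4*(-4) + 4)*Z(-3) = 25*576 = 14400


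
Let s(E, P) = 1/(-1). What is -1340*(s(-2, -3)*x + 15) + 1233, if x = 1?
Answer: -17527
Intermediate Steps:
s(E, P) = -1
-1340*(s(-2, -3)*x + 15) + 1233 = -1340*(-1*1 + 15) + 1233 = -1340*(-1 + 15) + 1233 = -1340*14 + 1233 = -18760 + 1233 = -17527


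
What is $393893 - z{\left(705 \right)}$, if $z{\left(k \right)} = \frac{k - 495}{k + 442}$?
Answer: $\frac{451795061}{1147} \approx 3.9389 \cdot 10^{5}$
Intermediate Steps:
$z{\left(k \right)} = \frac{-495 + k}{442 + k}$
$393893 - z{\left(705 \right)} = 393893 - \frac{-495 + 705}{442 + 705} = 393893 - \frac{1}{1147} \cdot 210 = 393893 - \frac{210}{1147} = \frac{451795061}{1147}$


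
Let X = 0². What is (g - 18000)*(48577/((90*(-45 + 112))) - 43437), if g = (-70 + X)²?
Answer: 343058258230/603 ≈ 5.6892e+8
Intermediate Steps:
X = 0
g = 4900 (g = (-70 + 0)² = (-70)² = 4900)
(g - 18000)*(48577/((90*(-45 + 112))) - 43437) = (4900 - 18000)*(48577/((90*(-45 + 112))) - 43437) = -13100*(48577/((90*67)) - 43437) = -13100*(48577/6030 - 43437) = -13100*(-261876533/6030) = 343058258230/603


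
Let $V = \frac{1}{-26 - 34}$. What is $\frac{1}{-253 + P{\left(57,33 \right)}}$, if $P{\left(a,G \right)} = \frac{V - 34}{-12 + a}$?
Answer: $- \frac{2700}{685141} \approx -0.0039408$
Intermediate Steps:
$V = - \frac{1}{60}$ ($V = \frac{1}{-60} = - \frac{1}{60} \approx -0.016667$)
$P{\left(a,G \right)} = - \frac{2041}{60 \left(-12 + a\right)}$ ($P{\left(a,G \right)} = \frac{- \frac{1}{60} - 34}{-12 + a} = - \frac{2041}{60 \left(-12 + a\right)}$)
$\frac{1}{-253 + P{\left(57,33 \right)}} = \frac{1}{-253 - \frac{2041}{-720 + 60 \cdot 57}} = \frac{1}{-253 - \frac{2041}{-720 + 3420}} = \frac{1}{-253 - \frac{2041}{2700}} = \frac{1}{- \frac{685141}{2700}} = - \frac{2700}{685141}$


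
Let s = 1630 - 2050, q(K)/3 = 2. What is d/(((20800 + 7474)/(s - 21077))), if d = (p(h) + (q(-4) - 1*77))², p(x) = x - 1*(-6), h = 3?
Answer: -41317234/14137 ≈ -2922.6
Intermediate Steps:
q(K) = 6 (q(K) = 3*2 = 6)
s = -420
p(x) = 6 + x (p(x) = x + 6 = 6 + x)
d = 3844 (d = ((6 + 3) + (6 - 1*77))² = (9 + (6 - 77))² = (9 - 71)² = (-62)² = 3844)
d/(((20800 + 7474)/(s - 21077))) = 3844/(((20800 + 7474)/(-420 - 21077))) = 3844/((28274/(-21497))) = 3844/((28274*(-1/21497))) = 3844/(-28274/21497) = 3844*(-21497/28274) = -41317234/14137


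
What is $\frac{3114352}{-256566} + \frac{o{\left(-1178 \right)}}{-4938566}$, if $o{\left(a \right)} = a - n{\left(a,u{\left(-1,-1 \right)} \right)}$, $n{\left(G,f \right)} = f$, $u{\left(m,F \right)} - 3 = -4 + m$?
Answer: $- \frac{3845032794404}{316767031089} \approx -12.138$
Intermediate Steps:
$u{\left(m,F \right)} = -1 + m$ ($u{\left(m,F \right)} = 3 + \left(-4 + m\right) = -1 + m$)
$o{\left(a \right)} = 2 + a$ ($o{\left(a \right)} = a - \left(-1 - 1\right) = a - -2 = a + 2 = 2 + a$)
$\frac{3114352}{-256566} + \frac{o{\left(-1178 \right)}}{-4938566} = \frac{3114352}{-256566} + \frac{2 - 1178}{-4938566} = 3114352 \left(- \frac{1}{256566}\right) - - \frac{588}{2469283} = - \frac{1557176}{128283} + \frac{588}{2469283} = - \frac{3845032794404}{316767031089}$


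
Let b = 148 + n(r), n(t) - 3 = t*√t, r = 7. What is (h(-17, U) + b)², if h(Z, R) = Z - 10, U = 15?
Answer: 15719 + 1736*√7 ≈ 20312.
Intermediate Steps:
n(t) = 3 + t^(3/2) (n(t) = 3 + t*√t = 3 + t^(3/2))
h(Z, R) = -10 + Z
b = 151 + 7*√7 (b = 148 + (3 + 7^(3/2)) = 148 + (3 + 7*√7) = 151 + 7*√7 ≈ 169.52)
(h(-17, U) + b)² = ((-10 - 17) + (151 + 7*√7))² = (-27 + (151 + 7*√7))² = (124 + 7*√7)²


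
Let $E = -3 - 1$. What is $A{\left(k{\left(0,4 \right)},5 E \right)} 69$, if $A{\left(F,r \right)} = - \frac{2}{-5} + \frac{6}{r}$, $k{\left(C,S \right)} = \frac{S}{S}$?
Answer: $\frac{69}{10} \approx 6.9$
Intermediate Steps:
$k{\left(C,S \right)} = 1$
$E = -4$ ($E = -3 - 1 = -4$)
$A{\left(F,r \right)} = \frac{2}{5} + \frac{6}{r}$ ($A{\left(F,r \right)} = \left(-2\right) \left(- \frac{1}{5}\right) + \frac{6}{r} = \frac{2}{5} + \frac{6}{r}$)
$A{\left(k{\left(0,4 \right)},5 E \right)} 69 = \left(\frac{2}{5} + \frac{6}{5 \left(-4\right)}\right) 69 = \left(\frac{2}{5} + \frac{6}{-20}\right) 69 = \left(\frac{2}{5} + 6 \left(- \frac{1}{20}\right)\right) 69 = \left(\frac{2}{5} - \frac{3}{10}\right) 69 = \frac{1}{10} \cdot 69 = \frac{69}{10}$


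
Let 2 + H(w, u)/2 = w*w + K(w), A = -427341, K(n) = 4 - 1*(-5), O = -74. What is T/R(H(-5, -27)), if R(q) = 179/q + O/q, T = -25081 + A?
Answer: -28955008/105 ≈ -2.7576e+5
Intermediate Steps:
K(n) = 9 (K(n) = 4 + 5 = 9)
H(w, u) = 14 + 2*w**2 (H(w, u) = -4 + 2*(w*w + 9) = -4 + 2*(w**2 + 9) = -4 + 2*(9 + w**2) = -4 + (18 + 2*w**2) = 14 + 2*w**2)
T = -452422 (T = -25081 - 427341 = -452422)
R(q) = 105/q (R(q) = 179/q - 74/q = 105/q)
T/R(H(-5, -27)) = -452422/(105/(14 + 2*(-5)**2)) = -452422/(105/(14 + 2*25)) = -452422/(105/(14 + 50)) = -452422/(105/64) = -452422/(105*(1/64)) = -452422/105/64 = -452422*64/105 = -28955008/105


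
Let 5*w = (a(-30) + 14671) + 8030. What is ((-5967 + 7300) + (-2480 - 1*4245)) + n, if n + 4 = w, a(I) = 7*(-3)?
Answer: -860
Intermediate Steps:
a(I) = -21
w = 4536 (w = ((-21 + 14671) + 8030)/5 = (14650 + 8030)/5 = (⅕)*22680 = 4536)
n = 4532 (n = -4 + 4536 = 4532)
((-5967 + 7300) + (-2480 - 1*4245)) + n = ((-5967 + 7300) + (-2480 - 1*4245)) + 4532 = (1333 + (-2480 - 4245)) + 4532 = (1333 - 6725) + 4532 = -5392 + 4532 = -860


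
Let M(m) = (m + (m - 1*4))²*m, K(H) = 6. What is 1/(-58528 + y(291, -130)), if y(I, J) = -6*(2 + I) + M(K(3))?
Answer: -1/59902 ≈ -1.6694e-5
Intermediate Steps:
M(m) = m*(-4 + 2*m)² (M(m) = (m + (m - 4))²*m = (m + (-4 + m))²*m = (-4 + 2*m)²*m = m*(-4 + 2*m)²)
y(I, J) = 372 - 6*I (y(I, J) = -6*(2 + I) + 4*6*(-2 + 6)² = (-12 - 6*I) + 4*6*4² = (-12 - 6*I) + 4*6*16 = (-12 - 6*I) + 384 = 372 - 6*I)
1/(-58528 + y(291, -130)) = 1/(-58528 + (372 - 6*291)) = 1/(-58528 + (372 - 1746)) = 1/(-58528 - 1374) = 1/(-59902) = -1/59902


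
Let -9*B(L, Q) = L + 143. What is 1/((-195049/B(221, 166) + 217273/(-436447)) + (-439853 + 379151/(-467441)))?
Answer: -5712370219556/2485061949604489649 ≈ -2.2987e-6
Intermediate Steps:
B(L, Q) = -143/9 - L/9 (B(L, Q) = -(L + 143)/9 = -(143 + L)/9 = -143/9 - L/9)
1/((-195049/B(221, 166) + 217273/(-436447)) + (-439853 + 379151/(-467441))) = 1/((-195049/(-143/9 - 1/9*221) + 217273/(-436447)) + (-439853 + 379151/(-467441))) = 1/((-195049/(-143/9 - 221/9) + 217273*(-1/436447)) + (-439853 + 379151*(-1/467441))) = 1/((-195049/(-364/9) - 217273/436447) + (-439853 - 379151/467441)) = 1/((-195049*(-9/364) - 217273/436447) - 205605705324/467441) = 1/((1755441/364 - 217273/436447) - 205605705324/467441) = 1/(766077870755/158866708 - 205605705324/467441) = 1/(-2485061949604489649/5712370219556) = -5712370219556/2485061949604489649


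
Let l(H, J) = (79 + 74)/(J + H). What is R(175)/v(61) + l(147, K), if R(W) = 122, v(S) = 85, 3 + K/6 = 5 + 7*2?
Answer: 4739/2295 ≈ 2.0649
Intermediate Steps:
K = 96 (K = -18 + 6*(5 + 7*2) = -18 + 6*(5 + 14) = -18 + 6*19 = -18 + 114 = 96)
l(H, J) = 153/(H + J)
R(175)/v(61) + l(147, K) = 122/85 + 153/(147 + 96) = 122*(1/85) + 153/243 = 122/85 + 153*(1/243) = 122/85 + 17/27 = 4739/2295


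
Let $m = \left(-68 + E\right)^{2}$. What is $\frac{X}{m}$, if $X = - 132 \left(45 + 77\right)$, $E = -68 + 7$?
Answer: $- \frac{5368}{5547} \approx -0.96773$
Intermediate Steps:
$E = -61$
$X = -16104$ ($X = \left(-132\right) 122 = -16104$)
$m = 16641$ ($m = \left(-68 - 61\right)^{2} = \left(-129\right)^{2} = 16641$)
$\frac{X}{m} = - \frac{16104}{16641} = \left(-16104\right) \frac{1}{16641} = - \frac{5368}{5547}$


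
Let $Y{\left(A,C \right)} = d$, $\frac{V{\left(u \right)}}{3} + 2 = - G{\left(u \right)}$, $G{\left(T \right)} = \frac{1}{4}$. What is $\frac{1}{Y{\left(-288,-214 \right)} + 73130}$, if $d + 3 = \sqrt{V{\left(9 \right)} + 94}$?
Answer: $\frac{292508}{21390232167} - \frac{2 \sqrt{349}}{21390232167} \approx 1.3673 \cdot 10^{-5}$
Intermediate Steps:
$G{\left(T \right)} = \frac{1}{4}$
$V{\left(u \right)} = - \frac{27}{4}$ ($V{\left(u \right)} = -6 + 3 \left(\left(-1\right) \frac{1}{4}\right) = -6 + 3 \left(- \frac{1}{4}\right) = -6 - \frac{3}{4} = - \frac{27}{4}$)
$d = -3 + \frac{\sqrt{349}}{2}$ ($d = -3 + \sqrt{- \frac{27}{4} + 94} = -3 + \sqrt{\frac{349}{4}} = -3 + \frac{\sqrt{349}}{2} \approx 6.3408$)
$Y{\left(A,C \right)} = -3 + \frac{\sqrt{349}}{2}$
$\frac{1}{Y{\left(-288,-214 \right)} + 73130} = \frac{1}{\left(-3 + \frac{\sqrt{349}}{2}\right) + 73130} = \frac{1}{73127 + \frac{\sqrt{349}}{2}}$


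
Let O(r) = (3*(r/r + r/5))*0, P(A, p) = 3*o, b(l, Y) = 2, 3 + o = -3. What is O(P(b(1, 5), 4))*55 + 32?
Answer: 32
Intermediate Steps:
o = -6 (o = -3 - 3 = -6)
P(A, p) = -18 (P(A, p) = 3*(-6) = -18)
O(r) = 0 (O(r) = (3*(1 + r*(⅕)))*0 = (3*(1 + r/5))*0 = (3 + 3*r/5)*0 = 0)
O(P(b(1, 5), 4))*55 + 32 = 0*55 + 32 = 0 + 32 = 32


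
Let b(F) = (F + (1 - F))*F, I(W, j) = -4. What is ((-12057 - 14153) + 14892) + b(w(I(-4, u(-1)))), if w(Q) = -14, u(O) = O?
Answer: -11332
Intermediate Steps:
b(F) = F (b(F) = 1*F = F)
((-12057 - 14153) + 14892) + b(w(I(-4, u(-1)))) = ((-12057 - 14153) + 14892) - 14 = (-26210 + 14892) - 14 = -11318 - 14 = -11332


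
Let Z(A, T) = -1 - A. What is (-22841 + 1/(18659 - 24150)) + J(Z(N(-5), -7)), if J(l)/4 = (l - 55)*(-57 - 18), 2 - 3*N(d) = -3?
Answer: -30425632/5491 ≈ -5541.0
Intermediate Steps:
N(d) = 5/3 (N(d) = 2/3 - 1/3*(-3) = 2/3 + 1 = 5/3)
J(l) = 16500 - 300*l (J(l) = 4*((l - 55)*(-57 - 18)) = 4*((-55 + l)*(-75)) = 4*(4125 - 75*l) = 16500 - 300*l)
(-22841 + 1/(18659 - 24150)) + J(Z(N(-5), -7)) = (-22841 + 1/(18659 - 24150)) + (16500 - 300*(-1 - 1*5/3)) = (-22841 + 1/(-5491)) + (16500 - 300*(-1 - 5/3)) = (-22841 - 1/5491) + (16500 - 300*(-8/3)) = -125419932/5491 + (16500 + 800) = -125419932/5491 + 17300 = -30425632/5491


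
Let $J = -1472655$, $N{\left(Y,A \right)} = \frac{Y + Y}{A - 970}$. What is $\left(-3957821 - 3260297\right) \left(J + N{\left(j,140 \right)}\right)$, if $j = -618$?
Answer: $\frac{4411361527968426}{415} \approx 1.063 \cdot 10^{13}$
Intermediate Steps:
$N{\left(Y,A \right)} = \frac{2 Y}{-970 + A}$
$\left(-3957821 - 3260297\right) \left(J + N{\left(j,140 \right)}\right) = \left(-3957821 - 3260297\right) \left(-1472655 + 2 \left(-618\right) \frac{1}{-970 + 140}\right) = - 7218118 \left(-1472655 + 2 \left(-618\right) \frac{1}{-830}\right) = - 7218118 \left(-1472655 + 2 \left(-618\right) \left(- \frac{1}{830}\right)\right) = - 7218118 \left(-1472655 + \frac{618}{415}\right) = \left(-7218118\right) \left(- \frac{611151207}{415}\right) = \frac{4411361527968426}{415}$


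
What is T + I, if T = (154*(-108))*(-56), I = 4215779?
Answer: 5147171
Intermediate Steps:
T = 931392 (T = -16632*(-56) = 931392)
T + I = 931392 + 4215779 = 5147171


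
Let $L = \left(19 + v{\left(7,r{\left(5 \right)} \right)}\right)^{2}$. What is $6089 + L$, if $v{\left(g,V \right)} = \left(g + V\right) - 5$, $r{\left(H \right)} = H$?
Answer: $6765$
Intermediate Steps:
$v{\left(g,V \right)} = -5 + V + g$ ($v{\left(g,V \right)} = \left(V + g\right) - 5 = -5 + V + g$)
$L = 676$ ($L = \left(19 + \left(-5 + 5 + 7\right)\right)^{2} = \left(19 + 7\right)^{2} = 26^{2} = 676$)
$6089 + L = 6089 + 676 = 6765$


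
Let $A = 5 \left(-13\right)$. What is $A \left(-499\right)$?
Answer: $32435$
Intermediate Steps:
$A = -65$
$A \left(-499\right) = \left(-65\right) \left(-499\right) = 32435$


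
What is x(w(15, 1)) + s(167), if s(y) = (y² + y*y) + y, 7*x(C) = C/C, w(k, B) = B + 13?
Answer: 391616/7 ≈ 55945.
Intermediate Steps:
w(k, B) = 13 + B
x(C) = ⅐ (x(C) = (C/C)/7 = (⅐)*1 = ⅐)
s(y) = y + 2*y² (s(y) = (y² + y²) + y = 2*y² + y = y + 2*y²)
x(w(15, 1)) + s(167) = ⅐ + 167*(1 + 2*167) = ⅐ + 167*(1 + 334) = ⅐ + 167*335 = ⅐ + 55945 = 391616/7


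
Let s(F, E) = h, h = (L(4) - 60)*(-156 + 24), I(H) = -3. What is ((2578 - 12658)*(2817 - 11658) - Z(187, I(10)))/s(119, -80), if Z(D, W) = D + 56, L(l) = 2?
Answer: 29705679/2552 ≈ 11640.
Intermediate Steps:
Z(D, W) = 56 + D
h = 7656 (h = (2 - 60)*(-156 + 24) = -58*(-132) = 7656)
s(F, E) = 7656
((2578 - 12658)*(2817 - 11658) - Z(187, I(10)))/s(119, -80) = ((2578 - 12658)*(2817 - 11658) - (56 + 187))/7656 = (-10080*(-8841) - 1*243)*(1/7656) = (89117280 - 243)*(1/7656) = 89117037*(1/7656) = 29705679/2552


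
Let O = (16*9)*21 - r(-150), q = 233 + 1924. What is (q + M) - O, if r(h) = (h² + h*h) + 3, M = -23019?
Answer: 21117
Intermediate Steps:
q = 2157
r(h) = 3 + 2*h² (r(h) = (h² + h²) + 3 = 2*h² + 3 = 3 + 2*h²)
O = -41979 (O = (16*9)*21 - (3 + 2*(-150)²) = 144*21 - (3 + 2*22500) = 3024 - (3 + 45000) = 3024 - 1*45003 = 3024 - 45003 = -41979)
(q + M) - O = (2157 - 23019) - 1*(-41979) = -20862 + 41979 = 21117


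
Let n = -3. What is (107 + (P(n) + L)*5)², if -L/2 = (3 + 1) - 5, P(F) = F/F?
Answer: 14884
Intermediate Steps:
P(F) = 1
L = 2 (L = -2*((3 + 1) - 5) = -2*(4 - 5) = -2*(-1) = 2)
(107 + (P(n) + L)*5)² = (107 + (1 + 2)*5)² = (107 + 3*5)² = (107 + 15)² = 122² = 14884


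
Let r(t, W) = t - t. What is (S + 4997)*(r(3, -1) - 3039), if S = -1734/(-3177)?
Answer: -5361202213/353 ≈ -1.5188e+7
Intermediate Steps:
S = 578/1059 (S = -1734*(-1/3177) = 578/1059 ≈ 0.54580)
r(t, W) = 0
(S + 4997)*(r(3, -1) - 3039) = (578/1059 + 4997)*(0 - 3039) = (5292401/1059)*(-3039) = -5361202213/353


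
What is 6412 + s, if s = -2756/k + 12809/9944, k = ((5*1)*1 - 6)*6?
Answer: 205024043/29832 ≈ 6872.6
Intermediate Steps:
k = -6 (k = (5*1 - 6)*6 = (5 - 6)*6 = -1*6 = -6)
s = 13741259/29832 (s = -2756/(-6) + 12809/9944 = -2756*(-1/6) + 12809*(1/9944) = 1378/3 + 12809/9944 = 13741259/29832 ≈ 460.62)
6412 + s = 6412 + 13741259/29832 = 205024043/29832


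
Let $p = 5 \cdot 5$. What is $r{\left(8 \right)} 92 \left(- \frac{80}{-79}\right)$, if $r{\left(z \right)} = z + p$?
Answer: $\frac{242880}{79} \approx 3074.4$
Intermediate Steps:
$p = 25$
$r{\left(z \right)} = 25 + z$ ($r{\left(z \right)} = z + 25 = 25 + z$)
$r{\left(8 \right)} 92 \left(- \frac{80}{-79}\right) = \left(25 + 8\right) 92 \left(- \frac{80}{-79}\right) = 33 \cdot 92 \left(\left(-80\right) \left(- \frac{1}{79}\right)\right) = 3036 \cdot \frac{80}{79} = \frac{242880}{79}$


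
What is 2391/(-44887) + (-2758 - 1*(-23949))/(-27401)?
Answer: -1016716208/1229948687 ≈ -0.82663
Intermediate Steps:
2391/(-44887) + (-2758 - 1*(-23949))/(-27401) = 2391*(-1/44887) + (-2758 + 23949)*(-1/27401) = -2391/44887 + 21191*(-1/27401) = -2391/44887 - 21191/27401 = -1016716208/1229948687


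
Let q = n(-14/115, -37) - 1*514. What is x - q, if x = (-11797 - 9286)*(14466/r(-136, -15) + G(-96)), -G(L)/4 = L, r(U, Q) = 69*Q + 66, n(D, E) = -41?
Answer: -2513125165/323 ≈ -7.7806e+6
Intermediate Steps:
r(U, Q) = 66 + 69*Q
G(L) = -4*L
x = -2513304430/323 (x = (-11797 - 9286)*(14466/(66 + 69*(-15)) - 4*(-96)) = -21083*(14466/(66 - 1035) + 384) = -21083*(14466/(-969) + 384) = -21083*(14466*(-1/969) + 384) = -21083*(-4822/323 + 384) = -21083*119210/323 = -2513304430/323 ≈ -7.7811e+6)
q = -555 (q = -41 - 1*514 = -41 - 514 = -555)
x - q = -2513304430/323 - 1*(-555) = -2513304430/323 + 555 = -2513125165/323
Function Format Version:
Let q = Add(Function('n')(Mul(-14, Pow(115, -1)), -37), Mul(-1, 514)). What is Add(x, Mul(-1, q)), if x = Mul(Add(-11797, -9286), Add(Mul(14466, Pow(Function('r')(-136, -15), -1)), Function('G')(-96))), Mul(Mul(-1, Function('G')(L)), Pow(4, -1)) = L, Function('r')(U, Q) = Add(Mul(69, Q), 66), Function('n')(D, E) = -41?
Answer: Rational(-2513125165, 323) ≈ -7.7806e+6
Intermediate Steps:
Function('r')(U, Q) = Add(66, Mul(69, Q))
Function('G')(L) = Mul(-4, L)
x = Rational(-2513304430, 323) (x = Mul(Add(-11797, -9286), Add(Mul(14466, Pow(Add(66, Mul(69, -15)), -1)), Mul(-4, -96))) = Mul(-21083, Add(Mul(14466, Pow(Add(66, -1035), -1)), 384)) = Mul(-21083, Add(Mul(14466, Pow(-969, -1)), 384)) = Mul(-21083, Add(Mul(14466, Rational(-1, 969)), 384)) = Mul(-21083, Add(Rational(-4822, 323), 384)) = Mul(-21083, Rational(119210, 323)) = Rational(-2513304430, 323) ≈ -7.7811e+6)
q = -555 (q = Add(-41, Mul(-1, 514)) = Add(-41, -514) = -555)
Add(x, Mul(-1, q)) = Add(Rational(-2513304430, 323), Mul(-1, -555)) = Add(Rational(-2513304430, 323), 555) = Rational(-2513125165, 323)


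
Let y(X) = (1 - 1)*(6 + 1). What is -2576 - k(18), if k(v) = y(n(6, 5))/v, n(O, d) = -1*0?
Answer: -2576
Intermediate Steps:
n(O, d) = 0
y(X) = 0 (y(X) = 0*7 = 0)
k(v) = 0 (k(v) = 0/v = 0)
-2576 - k(18) = -2576 - 1*0 = -2576 + 0 = -2576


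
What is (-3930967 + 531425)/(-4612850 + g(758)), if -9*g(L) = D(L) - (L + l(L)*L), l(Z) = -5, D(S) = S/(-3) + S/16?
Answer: 734301072/996443441 ≈ 0.73692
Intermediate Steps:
D(S) = -13*S/48 (D(S) = S*(-⅓) + S*(1/16) = -S/3 + S/16 = -13*S/48)
g(L) = -179*L/432 (g(L) = -(-13*L/48 - (L - 5*L))/9 = -(-13*L/48 - (-4)*L)/9 = -(-13*L/48 + 4*L)/9 = -179*L/432)
(-3930967 + 531425)/(-4612850 + g(758)) = (-3930967 + 531425)/(-4612850 - 179/432*758) = -3399542/(-4612850 - 67841/216) = -3399542/(-996443441/216) = -3399542*(-216/996443441) = 734301072/996443441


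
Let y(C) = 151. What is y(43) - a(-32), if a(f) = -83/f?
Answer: 4749/32 ≈ 148.41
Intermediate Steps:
y(43) - a(-32) = 151 - (-83)/(-32) = 151 - (-83)*(-1)/32 = 151 - 1*83/32 = 151 - 83/32 = 4749/32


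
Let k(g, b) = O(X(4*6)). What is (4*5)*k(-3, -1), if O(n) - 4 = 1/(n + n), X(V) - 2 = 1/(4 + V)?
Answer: 4840/57 ≈ 84.912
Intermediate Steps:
X(V) = 2 + 1/(4 + V)
O(n) = 4 + 1/(2*n) (O(n) = 4 + 1/(n + n) = 4 + 1/(2*n))
k(g, b) = 242/57 (k(g, b) = 4 + 1/(2*(((9 + 2*(4*6))/(4 + 4*6)))) = 4 + 1/(2*(((9 + 2*24)/(4 + 24)))) = 4 + 1/(2*(((9 + 48)/28))) = 4 + 1/(2*(((1/28)*57))) = 4 + 1/(2*(57/28)) = 4 + (½)*(28/57) = 4 + 14/57 = 242/57)
(4*5)*k(-3, -1) = (4*5)*(242/57) = 20*(242/57) = 4840/57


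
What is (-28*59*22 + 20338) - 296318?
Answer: -312324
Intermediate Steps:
(-28*59*22 + 20338) - 296318 = (-1652*22 + 20338) - 296318 = (-36344 + 20338) - 296318 = -16006 - 296318 = -312324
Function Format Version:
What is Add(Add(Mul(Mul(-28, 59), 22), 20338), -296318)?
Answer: -312324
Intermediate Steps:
Add(Add(Mul(Mul(-28, 59), 22), 20338), -296318) = Add(Add(Mul(-1652, 22), 20338), -296318) = Add(Add(-36344, 20338), -296318) = Add(-16006, -296318) = -312324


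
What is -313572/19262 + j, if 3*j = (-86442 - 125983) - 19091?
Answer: -743400318/9631 ≈ -77188.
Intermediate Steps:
j = -77172 (j = ((-86442 - 125983) - 19091)/3 = (-212425 - 19091)/3 = (1/3)*(-231516) = -77172)
-313572/19262 + j = -313572/19262 - 77172 = -313572*1/19262 - 77172 = -156786/9631 - 77172 = -743400318/9631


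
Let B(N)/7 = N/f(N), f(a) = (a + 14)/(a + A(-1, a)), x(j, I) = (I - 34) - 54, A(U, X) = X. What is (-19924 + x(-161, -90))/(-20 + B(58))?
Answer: -180918/5707 ≈ -31.701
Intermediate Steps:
x(j, I) = -88 + I (x(j, I) = (-34 + I) - 54 = -88 + I)
f(a) = (14 + a)/(2*a) (f(a) = (a + 14)/(a + a) = (14 + a)/((2*a)) = (14 + a)*(1/(2*a)) = (14 + a)/(2*a))
B(N) = 14*N²/(14 + N) (B(N) = 7*(N/(((14 + N)/(2*N)))) = 7*(N*(2*N/(14 + N))) = 7*(2*N²/(14 + N)) = 14*N²/(14 + N))
(-19924 + x(-161, -90))/(-20 + B(58)) = (-19924 + (-88 - 90))/(-20 + 14*58²/(14 + 58)) = (-19924 - 178)/(-20 + 14*3364/72) = -20102/(-20 + 14*3364*(1/72)) = -20102/(-20 + 5887/9) = -20102/5707/9 = -20102*9/5707 = -180918/5707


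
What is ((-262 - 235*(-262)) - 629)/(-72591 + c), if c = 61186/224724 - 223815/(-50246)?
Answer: -85644480323577/102450825807206 ≈ -0.83596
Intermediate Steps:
c = 6671369227/1411435263 (c = 61186*(1/224724) - 223815*(-1/50246) = 30593/112362 + 223815/50246 = 6671369227/1411435263 ≈ 4.7267)
((-262 - 235*(-262)) - 629)/(-72591 + c) = ((-262 - 235*(-262)) - 629)/(-72591 + 6671369227/1411435263) = ((-262 + 61570) - 629)/(-102450825807206/1411435263) = (61308 - 629)*(-1411435263/102450825807206) = 60679*(-1411435263/102450825807206) = -85644480323577/102450825807206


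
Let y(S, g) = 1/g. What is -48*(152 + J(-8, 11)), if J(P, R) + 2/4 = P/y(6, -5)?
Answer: -9192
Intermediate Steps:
J(P, R) = -½ - 5*P (J(P, R) = -½ + P/(1/(-5)) = -½ + P/(-⅕) = -½ + P*(-5) = -½ - 5*P)
-48*(152 + J(-8, 11)) = -48*(152 + (-½ - 5*(-8))) = -48*(152 + (-½ + 40)) = -48*(152 + 79/2) = -48*383/2 = -9192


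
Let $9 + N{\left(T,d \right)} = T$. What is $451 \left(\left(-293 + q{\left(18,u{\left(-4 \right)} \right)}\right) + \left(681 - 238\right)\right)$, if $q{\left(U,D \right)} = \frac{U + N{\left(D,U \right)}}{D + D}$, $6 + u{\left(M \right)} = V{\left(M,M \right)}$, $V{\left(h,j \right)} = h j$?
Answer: $\frac{1361569}{20} \approx 68079.0$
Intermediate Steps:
$u{\left(M \right)} = -6 + M^{2}$ ($u{\left(M \right)} = -6 + M M = -6 + M^{2}$)
$N{\left(T,d \right)} = -9 + T$
$q{\left(U,D \right)} = \frac{-9 + D + U}{2 D}$ ($q{\left(U,D \right)} = \frac{U + \left(-9 + D\right)}{D + D} = \frac{-9 + D + U}{2 D}$)
$451 \left(\left(-293 + q{\left(18,u{\left(-4 \right)} \right)}\right) + \left(681 - 238\right)\right) = 451 \left(\left(-293 + \frac{-9 - \left(6 - \left(-4\right)^{2}\right) + 18}{2 \left(-6 + \left(-4\right)^{2}\right)}\right) + \left(681 - 238\right)\right) = 451 \left(\left(-293 + \frac{-9 + \left(-6 + 16\right) + 18}{2 \left(-6 + 16\right)}\right) + 443\right) = 451 \left(\left(-293 + \frac{-9 + 10 + 18}{2 \cdot 10}\right) + 443\right) = 451 \left(\left(-293 + \frac{1}{2} \cdot \frac{1}{10} \cdot 19\right) + 443\right) = 451 \left(\left(-293 + \frac{19}{20}\right) + 443\right) = 451 \left(- \frac{5841}{20} + 443\right) = 451 \cdot \frac{3019}{20} = \frac{1361569}{20}$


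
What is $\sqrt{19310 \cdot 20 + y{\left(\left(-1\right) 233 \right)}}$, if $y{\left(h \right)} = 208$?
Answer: $2 \sqrt{96602} \approx 621.62$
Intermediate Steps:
$\sqrt{19310 \cdot 20 + y{\left(\left(-1\right) 233 \right)}} = \sqrt{19310 \cdot 20 + 208} = \sqrt{386200 + 208} = \sqrt{386408} = 2 \sqrt{96602}$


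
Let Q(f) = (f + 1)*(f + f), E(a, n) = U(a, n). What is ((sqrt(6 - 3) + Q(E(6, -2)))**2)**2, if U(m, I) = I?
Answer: 553 + 304*sqrt(3) ≈ 1079.5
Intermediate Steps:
E(a, n) = n
Q(f) = 2*f*(1 + f) (Q(f) = (1 + f)*(2*f) = 2*f*(1 + f))
((sqrt(6 - 3) + Q(E(6, -2)))**2)**2 = ((sqrt(6 - 3) + 2*(-2)*(1 - 2))**2)**2 = ((sqrt(3) + 2*(-2)*(-1))**2)**2 = ((sqrt(3) + 4)**2)**2 = ((4 + sqrt(3))**2)**2 = (4 + sqrt(3))**4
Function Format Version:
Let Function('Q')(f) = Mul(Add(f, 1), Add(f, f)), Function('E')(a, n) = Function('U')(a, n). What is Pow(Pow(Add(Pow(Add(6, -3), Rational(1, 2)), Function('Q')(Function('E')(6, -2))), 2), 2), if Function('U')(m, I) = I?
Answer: Add(553, Mul(304, Pow(3, Rational(1, 2)))) ≈ 1079.5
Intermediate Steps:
Function('E')(a, n) = n
Function('Q')(f) = Mul(2, f, Add(1, f)) (Function('Q')(f) = Mul(Add(1, f), Mul(2, f)) = Mul(2, f, Add(1, f)))
Pow(Pow(Add(Pow(Add(6, -3), Rational(1, 2)), Function('Q')(Function('E')(6, -2))), 2), 2) = Pow(Pow(Add(Pow(Add(6, -3), Rational(1, 2)), Mul(2, -2, Add(1, -2))), 2), 2) = Pow(Pow(Add(Pow(3, Rational(1, 2)), Mul(2, -2, -1)), 2), 2) = Pow(Pow(Add(Pow(3, Rational(1, 2)), 4), 2), 2) = Pow(Pow(Add(4, Pow(3, Rational(1, 2))), 2), 2) = Pow(Add(4, Pow(3, Rational(1, 2))), 4)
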